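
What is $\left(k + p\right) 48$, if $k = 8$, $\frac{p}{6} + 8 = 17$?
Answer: $2976$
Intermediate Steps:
$p = 54$ ($p = -48 + 6 \cdot 17 = -48 + 102 = 54$)
$\left(k + p\right) 48 = \left(8 + 54\right) 48 = 62 \cdot 48 = 2976$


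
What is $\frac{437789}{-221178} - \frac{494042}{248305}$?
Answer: $- \frac{217976419121}{54919603290} \approx -3.969$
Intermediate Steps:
$\frac{437789}{-221178} - \frac{494042}{248305} = 437789 \left(- \frac{1}{221178}\right) - \frac{494042}{248305} = - \frac{437789}{221178} - \frac{494042}{248305} = - \frac{217976419121}{54919603290}$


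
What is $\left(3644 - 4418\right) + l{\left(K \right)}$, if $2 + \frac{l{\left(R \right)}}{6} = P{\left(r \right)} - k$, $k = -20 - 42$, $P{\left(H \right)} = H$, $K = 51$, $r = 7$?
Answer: $-372$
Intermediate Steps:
$k = -62$
$l{\left(R \right)} = 402$ ($l{\left(R \right)} = -12 + 6 \left(7 - -62\right) = -12 + 6 \left(7 + 62\right) = -12 + 6 \cdot 69 = -12 + 414 = 402$)
$\left(3644 - 4418\right) + l{\left(K \right)} = \left(3644 - 4418\right) + 402 = -774 + 402 = -372$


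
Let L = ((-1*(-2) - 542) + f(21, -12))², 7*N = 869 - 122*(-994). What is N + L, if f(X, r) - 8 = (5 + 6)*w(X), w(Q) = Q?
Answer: 756344/7 ≈ 1.0805e+5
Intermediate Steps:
N = 122137/7 (N = (869 - 122*(-994))/7 = (869 + 121268)/7 = (⅐)*122137 = 122137/7 ≈ 17448.)
f(X, r) = 8 + 11*X (f(X, r) = 8 + (5 + 6)*X = 8 + 11*X)
L = 90601 (L = ((-1*(-2) - 542) + (8 + 11*21))² = ((2 - 542) + (8 + 231))² = (-540 + 239)² = (-301)² = 90601)
N + L = 122137/7 + 90601 = 756344/7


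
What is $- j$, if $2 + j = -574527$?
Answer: $574529$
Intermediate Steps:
$j = -574529$ ($j = -2 - 574527 = -574529$)
$- j = \left(-1\right) \left(-574529\right) = 574529$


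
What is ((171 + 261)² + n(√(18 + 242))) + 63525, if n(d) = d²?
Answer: 250409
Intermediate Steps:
((171 + 261)² + n(√(18 + 242))) + 63525 = ((171 + 261)² + (√(18 + 242))²) + 63525 = (432² + (√260)²) + 63525 = (186624 + (2*√65)²) + 63525 = (186624 + 260) + 63525 = 186884 + 63525 = 250409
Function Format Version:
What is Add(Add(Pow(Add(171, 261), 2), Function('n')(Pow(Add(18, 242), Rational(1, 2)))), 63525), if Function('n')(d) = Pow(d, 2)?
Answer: 250409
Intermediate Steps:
Add(Add(Pow(Add(171, 261), 2), Function('n')(Pow(Add(18, 242), Rational(1, 2)))), 63525) = Add(Add(Pow(Add(171, 261), 2), Pow(Pow(Add(18, 242), Rational(1, 2)), 2)), 63525) = Add(Add(Pow(432, 2), Pow(Pow(260, Rational(1, 2)), 2)), 63525) = Add(Add(186624, Pow(Mul(2, Pow(65, Rational(1, 2))), 2)), 63525) = Add(Add(186624, 260), 63525) = Add(186884, 63525) = 250409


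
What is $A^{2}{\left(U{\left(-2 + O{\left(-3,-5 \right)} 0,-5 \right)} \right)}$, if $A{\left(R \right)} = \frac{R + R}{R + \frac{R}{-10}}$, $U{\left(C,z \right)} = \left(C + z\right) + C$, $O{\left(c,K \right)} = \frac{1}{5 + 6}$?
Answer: $\frac{400}{81} \approx 4.9383$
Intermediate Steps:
$O{\left(c,K \right)} = \frac{1}{11}$
$U{\left(C,z \right)} = z + 2 C$
$A{\left(R \right)} = \frac{20}{9}$ ($A{\left(R \right)} = \frac{2 R}{R + R \left(- \frac{1}{10}\right)} = \frac{2 R}{R - \frac{R}{10}} = \frac{2 R}{\frac{9}{10} R} = 2 R \frac{10}{9 R} = \frac{20}{9}$)
$A^{2}{\left(U{\left(-2 + O{\left(-3,-5 \right)} 0,-5 \right)} \right)} = \left(\frac{20}{9}\right)^{2} = \frac{400}{81}$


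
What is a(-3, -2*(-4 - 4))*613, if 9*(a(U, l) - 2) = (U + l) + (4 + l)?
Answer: 10421/3 ≈ 3473.7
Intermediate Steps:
a(U, l) = 22/9 + U/9 + 2*l/9 (a(U, l) = 2 + ((U + l) + (4 + l))/9 = 2 + (4 + U + 2*l)/9 = 2 + (4/9 + U/9 + 2*l/9) = 22/9 + U/9 + 2*l/9)
a(-3, -2*(-4 - 4))*613 = (22/9 + (1/9)*(-3) + 2*(-2*(-4 - 4))/9)*613 = (22/9 - 1/3 + 2*(-2*(-8))/9)*613 = (22/9 - 1/3 + (2/9)*16)*613 = (22/9 - 1/3 + 32/9)*613 = (17/3)*613 = 10421/3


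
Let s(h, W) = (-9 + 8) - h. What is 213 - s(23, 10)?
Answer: 237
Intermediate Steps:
s(h, W) = -1 - h
213 - s(23, 10) = 213 - (-1 - 1*23) = 213 - (-1 - 23) = 213 - 1*(-24) = 213 + 24 = 237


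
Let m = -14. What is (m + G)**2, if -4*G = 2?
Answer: 841/4 ≈ 210.25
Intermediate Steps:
G = -1/2 (G = -1/4*2 = -1/2 ≈ -0.50000)
(m + G)**2 = (-14 - 1/2)**2 = (-29/2)**2 = 841/4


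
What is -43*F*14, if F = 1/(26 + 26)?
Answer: -301/26 ≈ -11.577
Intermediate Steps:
F = 1/52 ≈ 0.019231
-43*F*14 = -43*1/52*14 = -43/52*14 = -301/26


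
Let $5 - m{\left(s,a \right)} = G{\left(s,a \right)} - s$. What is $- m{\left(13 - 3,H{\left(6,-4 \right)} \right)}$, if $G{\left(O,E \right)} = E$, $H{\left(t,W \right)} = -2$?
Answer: $-17$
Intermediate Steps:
$m{\left(s,a \right)} = 5 + s - a$ ($m{\left(s,a \right)} = 5 - \left(a - s\right) = 5 + s - a$)
$- m{\left(13 - 3,H{\left(6,-4 \right)} \right)} = - (5 + \left(13 - 3\right) - -2) = - (5 + \left(13 - 3\right) + 2) = - (5 + 10 + 2) = \left(-1\right) 17 = -17$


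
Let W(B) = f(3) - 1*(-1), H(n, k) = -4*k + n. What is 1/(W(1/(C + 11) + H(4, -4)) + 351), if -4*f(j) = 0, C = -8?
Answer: 1/352 ≈ 0.0028409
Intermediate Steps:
f(j) = 0 (f(j) = -¼*0 = 0)
H(n, k) = n - 4*k
W(B) = 1 (W(B) = 0 - 1*(-1) = 0 + 1 = 1)
1/(W(1/(C + 11) + H(4, -4)) + 351) = 1/(1 + 351) = 1/352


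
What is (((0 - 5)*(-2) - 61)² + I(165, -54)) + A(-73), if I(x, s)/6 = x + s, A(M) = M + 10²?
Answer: 3294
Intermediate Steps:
A(M) = 100 + M (A(M) = M + 100 = 100 + M)
I(x, s) = 6*s + 6*x (I(x, s) = 6*(x + s) = 6*(s + x) = 6*s + 6*x)
(((0 - 5)*(-2) - 61)² + I(165, -54)) + A(-73) = (((0 - 5)*(-2) - 61)² + (6*(-54) + 6*165)) + (100 - 73) = ((-5*(-2) - 61)² + (-324 + 990)) + 27 = ((10 - 61)² + 666) + 27 = ((-51)² + 666) + 27 = (2601 + 666) + 27 = 3267 + 27 = 3294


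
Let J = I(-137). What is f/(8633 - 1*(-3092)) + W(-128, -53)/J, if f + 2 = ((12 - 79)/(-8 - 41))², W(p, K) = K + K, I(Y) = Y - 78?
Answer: 596803111/1210524175 ≈ 0.49301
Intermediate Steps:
I(Y) = -78 + Y
J = -215 (J = -78 - 137 = -215)
W(p, K) = 2*K
f = -313/2401 (f = -2 + ((12 - 79)/(-8 - 41))² = -2 + (-67/(-49))² = -2 + (-67*(-1/49))² = -2 + (67/49)² = -2 + 4489/2401 = -313/2401 ≈ -0.13036)
f/(8633 - 1*(-3092)) + W(-128, -53)/J = -313/(2401*(8633 - 1*(-3092))) + (2*(-53))/(-215) = -313/(2401*(8633 + 3092)) - 106*(-1/215) = -313/2401/11725 + 106/215 = -313/2401*1/11725 + 106/215 = -313/28151725 + 106/215 = 596803111/1210524175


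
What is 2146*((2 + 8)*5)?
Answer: 107300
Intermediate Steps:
2146*((2 + 8)*5) = 2146*(10*5) = 2146*50 = 107300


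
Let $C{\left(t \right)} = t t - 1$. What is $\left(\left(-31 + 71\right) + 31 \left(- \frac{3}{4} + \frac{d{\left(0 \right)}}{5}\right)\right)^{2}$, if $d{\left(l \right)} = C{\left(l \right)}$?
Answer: $\frac{44521}{400} \approx 111.3$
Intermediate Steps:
$C{\left(t \right)} = -1 + t^{2}$ ($C{\left(t \right)} = t^{2} - 1 = -1 + t^{2}$)
$d{\left(l \right)} = -1 + l^{2}$
$\left(\left(-31 + 71\right) + 31 \left(- \frac{3}{4} + \frac{d{\left(0 \right)}}{5}\right)\right)^{2} = \left(\left(-31 + 71\right) + 31 \left(- \frac{3}{4} + \frac{-1 + 0^{2}}{5}\right)\right)^{2} = \left(40 + 31 \left(\left(-3\right) \frac{1}{4} + \left(-1 + 0\right) \frac{1}{5}\right)\right)^{2} = \left(40 + 31 \left(- \frac{3}{4} - \frac{1}{5}\right)\right)^{2} = \left(40 + 31 \left(- \frac{19}{20}\right)\right)^{2} = \left(40 - \frac{589}{20}\right)^{2} = \left(\frac{211}{20}\right)^{2} = \frac{44521}{400}$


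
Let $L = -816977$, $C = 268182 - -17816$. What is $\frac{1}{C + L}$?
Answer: $- \frac{1}{530979} \approx -1.8833 \cdot 10^{-6}$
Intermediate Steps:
$C = 285998$ ($C = 268182 + 17816 = 285998$)
$\frac{1}{C + L} = \frac{1}{285998 - 816977} = \frac{1}{-530979} = - \frac{1}{530979}$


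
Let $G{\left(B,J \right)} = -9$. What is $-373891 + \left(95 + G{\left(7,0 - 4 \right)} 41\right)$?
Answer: $-374165$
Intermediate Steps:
$-373891 + \left(95 + G{\left(7,0 - 4 \right)} 41\right) = -373891 + \left(95 - 369\right) = -373891 - 274 = -374165$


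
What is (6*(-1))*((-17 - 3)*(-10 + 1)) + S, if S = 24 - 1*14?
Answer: -1070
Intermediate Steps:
S = 10 (S = 24 - 14 = 10)
(6*(-1))*((-17 - 3)*(-10 + 1)) + S = (6*(-1))*((-17 - 3)*(-10 + 1)) + 10 = -(-120)*(-9) + 10 = -6*180 + 10 = -1080 + 10 = -1070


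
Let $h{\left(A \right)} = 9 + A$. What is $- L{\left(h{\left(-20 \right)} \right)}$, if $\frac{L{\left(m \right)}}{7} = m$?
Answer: $77$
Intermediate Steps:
$L{\left(m \right)} = 7 m$
$- L{\left(h{\left(-20 \right)} \right)} = - 7 \left(9 - 20\right) = - 7 \left(-11\right) = \left(-1\right) \left(-77\right) = 77$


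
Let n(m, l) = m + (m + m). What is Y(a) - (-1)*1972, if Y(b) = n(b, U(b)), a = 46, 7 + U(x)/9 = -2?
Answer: 2110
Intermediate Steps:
U(x) = -81 (U(x) = -63 + 9*(-2) = -63 - 18 = -81)
n(m, l) = 3*m (n(m, l) = m + 2*m = 3*m)
Y(b) = 3*b
Y(a) - (-1)*1972 = 3*46 - (-1)*1972 = 138 - 1*(-1972) = 138 + 1972 = 2110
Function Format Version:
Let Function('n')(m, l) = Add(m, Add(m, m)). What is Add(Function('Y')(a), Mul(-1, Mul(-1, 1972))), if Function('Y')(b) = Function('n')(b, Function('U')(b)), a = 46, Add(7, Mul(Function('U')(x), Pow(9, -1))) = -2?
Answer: 2110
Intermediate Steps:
Function('U')(x) = -81 (Function('U')(x) = Add(-63, Mul(9, -2)) = Add(-63, -18) = -81)
Function('n')(m, l) = Mul(3, m) (Function('n')(m, l) = Add(m, Mul(2, m)) = Mul(3, m))
Function('Y')(b) = Mul(3, b)
Add(Function('Y')(a), Mul(-1, Mul(-1, 1972))) = Add(Mul(3, 46), Mul(-1, Mul(-1, 1972))) = Add(138, Mul(-1, -1972)) = Add(138, 1972) = 2110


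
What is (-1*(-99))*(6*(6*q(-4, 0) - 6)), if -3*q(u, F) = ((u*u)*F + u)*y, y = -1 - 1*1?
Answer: -13068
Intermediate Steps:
y = -2 (y = -1 - 1 = -2)
q(u, F) = 2*u/3 + 2*F*u²/3 (q(u, F) = -((u*u)*F + u)*(-2)/3 = -(u²*F + u)*(-2)/3 = -(F*u² + u)*(-2)/3 = -(u + F*u²)*(-2)/3 = -(-2*u - 2*F*u²)/3 = 2*u/3 + 2*F*u²/3)
(-1*(-99))*(6*(6*q(-4, 0) - 6)) = (-1*(-99))*(6*(6*((⅔)*(-4)*(1 + 0*(-4))) - 6)) = 99*(6*(6*((⅔)*(-4)*(1 + 0)) - 6)) = 99*(6*(6*((⅔)*(-4)*1) - 6)) = 99*(6*(6*(-8/3) - 6)) = 99*(6*(-16 - 6)) = 99*(6*(-22)) = 99*(-132) = -13068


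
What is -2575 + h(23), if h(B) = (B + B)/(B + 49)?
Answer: -92677/36 ≈ -2574.4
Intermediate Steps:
h(B) = 2*B/(49 + B) (h(B) = (2*B)/(49 + B) = 2*B/(49 + B))
-2575 + h(23) = -2575 + 2*23/(49 + 23) = -2575 + 2*23/72 = -2575 + 2*23*(1/72) = -2575 + 23/36 = -92677/36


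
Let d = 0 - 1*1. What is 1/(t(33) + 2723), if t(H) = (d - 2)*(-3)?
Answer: 1/2732 ≈ 0.00036603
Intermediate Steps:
d = -1 (d = 0 - 1 = -1)
t(H) = 9 (t(H) = (-1 - 2)*(-3) = -3*(-3) = 9)
1/(t(33) + 2723) = 1/(9 + 2723) = 1/2732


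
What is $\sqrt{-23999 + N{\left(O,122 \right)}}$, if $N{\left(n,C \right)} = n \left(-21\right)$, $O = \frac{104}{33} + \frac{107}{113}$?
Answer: $\frac{i \sqrt{37212608334}}{1243} \approx 155.19 i$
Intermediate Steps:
$O = \frac{15283}{3729}$ ($O = 104 \cdot \frac{1}{33} + 107 \cdot \frac{1}{113} = \frac{104}{33} + \frac{107}{113} = \frac{15283}{3729} \approx 4.0984$)
$N{\left(n,C \right)} = - 21 n$
$\sqrt{-23999 + N{\left(O,122 \right)}} = \sqrt{-23999 - \frac{106981}{1243}} = \sqrt{- \frac{29937738}{1243}} = \frac{i \sqrt{37212608334}}{1243}$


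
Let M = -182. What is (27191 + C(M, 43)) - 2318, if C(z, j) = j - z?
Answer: 25098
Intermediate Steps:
(27191 + C(M, 43)) - 2318 = (27191 + (43 - 1*(-182))) - 2318 = (27191 + (43 + 182)) - 2318 = (27191 + 225) - 2318 = 27416 - 2318 = 25098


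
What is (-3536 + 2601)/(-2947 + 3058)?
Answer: -935/111 ≈ -8.4234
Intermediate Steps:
(-3536 + 2601)/(-2947 + 3058) = -935/111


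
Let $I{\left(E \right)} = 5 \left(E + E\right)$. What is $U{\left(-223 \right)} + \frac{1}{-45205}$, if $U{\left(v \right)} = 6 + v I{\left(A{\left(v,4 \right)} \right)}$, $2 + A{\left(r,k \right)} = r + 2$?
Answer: $\frac{22480265679}{45205} \approx 4.973 \cdot 10^{5}$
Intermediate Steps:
$A{\left(r,k \right)} = r$ ($A{\left(r,k \right)} = -2 + \left(r + 2\right) = -2 + \left(2 + r\right) = r$)
$I{\left(E \right)} = 10 E$ ($I{\left(E \right)} = 5 \cdot 2 E = 10 E$)
$U{\left(v \right)} = 6 + 10 v^{2}$ ($U{\left(v \right)} = 6 + v 10 v = 6 + 10 v^{2}$)
$U{\left(-223 \right)} + \frac{1}{-45205} = \left(6 + 10 \left(-223\right)^{2}\right) + \frac{1}{-45205} = \left(6 + 10 \cdot 49729\right) - \frac{1}{45205} = \left(6 + 497290\right) - \frac{1}{45205} = 497296 - \frac{1}{45205} = \frac{22480265679}{45205}$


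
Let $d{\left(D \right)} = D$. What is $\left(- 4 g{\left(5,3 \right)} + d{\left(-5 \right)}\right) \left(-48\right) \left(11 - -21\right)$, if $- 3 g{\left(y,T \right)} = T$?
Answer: $1536$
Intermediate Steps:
$g{\left(y,T \right)} = - \frac{T}{3}$
$\left(- 4 g{\left(5,3 \right)} + d{\left(-5 \right)}\right) \left(-48\right) \left(11 - -21\right) = \left(- 4 \left(\left(- \frac{1}{3}\right) 3\right) - 5\right) \left(-48\right) \left(11 - -21\right) = \left(\left(-4\right) \left(-1\right) - 5\right) \left(-48\right) \left(11 + 21\right) = \left(4 - 5\right) \left(-48\right) 32 = \left(-1\right) \left(-48\right) 32 = 48 \cdot 32 = 1536$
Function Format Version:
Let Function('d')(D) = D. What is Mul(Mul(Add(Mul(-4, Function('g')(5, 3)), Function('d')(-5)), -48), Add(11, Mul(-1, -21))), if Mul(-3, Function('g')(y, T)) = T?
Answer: 1536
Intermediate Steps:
Function('g')(y, T) = Mul(Rational(-1, 3), T)
Mul(Mul(Add(Mul(-4, Function('g')(5, 3)), Function('d')(-5)), -48), Add(11, Mul(-1, -21))) = Mul(Mul(Add(Mul(-4, Mul(Rational(-1, 3), 3)), -5), -48), Add(11, Mul(-1, -21))) = Mul(Mul(Add(Mul(-4, -1), -5), -48), Add(11, 21)) = Mul(Mul(Add(4, -5), -48), 32) = Mul(Mul(-1, -48), 32) = Mul(48, 32) = 1536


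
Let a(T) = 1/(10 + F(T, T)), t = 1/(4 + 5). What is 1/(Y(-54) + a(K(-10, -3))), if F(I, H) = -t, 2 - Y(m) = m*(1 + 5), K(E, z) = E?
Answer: 89/29023 ≈ 0.0030665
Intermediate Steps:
Y(m) = 2 - 6*m (Y(m) = 2 - m*(1 + 5) = 2 - m*6 = 2 - 6*m)
t = ⅑ (t = 1/9 = ⅑ ≈ 0.11111)
F(I, H) = -⅑ (F(I, H) = -1*⅑ = -⅑)
a(T) = 9/89 (a(T) = 1/(10 - ⅑) = 1/(89/9) = 9/89)
1/(Y(-54) + a(K(-10, -3))) = 1/((2 - 6*(-54)) + 9/89) = 1/((2 + 324) + 9/89) = 1/(326 + 9/89) = 1/(29023/89) = 89/29023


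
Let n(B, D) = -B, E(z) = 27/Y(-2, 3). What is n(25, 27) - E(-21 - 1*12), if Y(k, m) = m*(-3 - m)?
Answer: -47/2 ≈ -23.500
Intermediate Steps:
E(z) = -3/2 (E(z) = 27/((-1*3*(3 + 3))) = 27/((-1*3*6)) = 27/(-18) = 27*(-1/18) = -3/2)
n(25, 27) - E(-21 - 1*12) = -1*25 - 1*(-3/2) = -25 + 3/2 = -47/2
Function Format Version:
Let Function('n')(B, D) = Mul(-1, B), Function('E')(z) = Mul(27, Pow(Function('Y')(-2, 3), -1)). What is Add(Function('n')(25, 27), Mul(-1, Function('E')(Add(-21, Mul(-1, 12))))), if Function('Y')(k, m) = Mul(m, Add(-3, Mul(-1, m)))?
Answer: Rational(-47, 2) ≈ -23.500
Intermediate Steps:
Function('E')(z) = Rational(-3, 2) (Function('E')(z) = Mul(27, Pow(Mul(-1, 3, Add(3, 3)), -1)) = Mul(27, Pow(Mul(-1, 3, 6), -1)) = Mul(27, Pow(-18, -1)) = Mul(27, Rational(-1, 18)) = Rational(-3, 2))
Add(Function('n')(25, 27), Mul(-1, Function('E')(Add(-21, Mul(-1, 12))))) = Add(Mul(-1, 25), Mul(-1, Rational(-3, 2))) = Add(-25, Rational(3, 2)) = Rational(-47, 2)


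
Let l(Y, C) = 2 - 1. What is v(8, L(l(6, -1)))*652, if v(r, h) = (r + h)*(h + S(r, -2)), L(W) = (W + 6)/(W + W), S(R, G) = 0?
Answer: 26243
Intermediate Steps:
l(Y, C) = 1
L(W) = (6 + W)/(2*W) (L(W) = (6 + W)/((2*W)) = (6 + W)*(1/(2*W)) = (6 + W)/(2*W))
v(r, h) = h*(h + r) (v(r, h) = (r + h)*(h + 0) = (h + r)*h = h*(h + r))
v(8, L(l(6, -1)))*652 = (((1/2)*(6 + 1)/1)*((1/2)*(6 + 1)/1 + 8))*652 = (((1/2)*1*7)*((1/2)*1*7 + 8))*652 = (7*(7/2 + 8)/2)*652 = ((7/2)*(23/2))*652 = (161/4)*652 = 26243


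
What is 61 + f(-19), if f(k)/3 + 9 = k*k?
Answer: 1117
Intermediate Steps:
f(k) = -27 + 3*k² (f(k) = -27 + 3*(k*k) = -27 + 3*k²)
61 + f(-19) = 61 + (-27 + 3*(-19)²) = 61 + (-27 + 3*361) = 61 + (-27 + 1083) = 61 + 1056 = 1117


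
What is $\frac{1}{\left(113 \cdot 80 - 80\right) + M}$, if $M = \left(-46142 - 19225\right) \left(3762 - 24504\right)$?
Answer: $\frac{1}{1355851274} \approx 7.3754 \cdot 10^{-10}$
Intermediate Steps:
$M = 1355842314$ ($M = \left(-65367\right) \left(-20742\right) = 1355842314$)
$\frac{1}{\left(113 \cdot 80 - 80\right) + M} = \frac{1}{\left(113 \cdot 80 - 80\right) + 1355842314} = \frac{1}{\left(9040 - 80\right) + 1355842314} = \frac{1}{8960 + 1355842314} = \frac{1}{1355851274}$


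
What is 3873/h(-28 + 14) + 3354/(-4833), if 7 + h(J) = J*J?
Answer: 24807/1253 ≈ 19.798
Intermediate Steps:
h(J) = -7 + J² (h(J) = -7 + J*J = -7 + J²)
3873/h(-28 + 14) + 3354/(-4833) = 3873/(-7 + (-28 + 14)²) + 3354/(-4833) = 3873/(-7 + (-14)²) + 3354*(-1/4833) = 3873/(-7 + 196) - 1118/1611 = 3873/189 - 1118/1611 = 3873*(1/189) - 1118/1611 = 1291/63 - 1118/1611 = 24807/1253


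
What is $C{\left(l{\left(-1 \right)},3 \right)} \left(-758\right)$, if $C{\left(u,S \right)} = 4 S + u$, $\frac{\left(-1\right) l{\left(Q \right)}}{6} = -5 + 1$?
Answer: $-27288$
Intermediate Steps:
$l{\left(Q \right)} = 24$ ($l{\left(Q \right)} = - 6 \left(-5 + 1\right) = \left(-6\right) \left(-4\right) = 24$)
$C{\left(u,S \right)} = u + 4 S$
$C{\left(l{\left(-1 \right)},3 \right)} \left(-758\right) = \left(24 + 4 \cdot 3\right) \left(-758\right) = \left(24 + 12\right) \left(-758\right) = 36 \left(-758\right) = -27288$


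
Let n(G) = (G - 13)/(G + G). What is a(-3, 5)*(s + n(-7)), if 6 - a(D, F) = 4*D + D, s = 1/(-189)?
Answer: 269/9 ≈ 29.889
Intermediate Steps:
s = -1/189 ≈ -0.0052910
a(D, F) = 6 - 5*D (a(D, F) = 6 - (4*D + D) = 6 - 5*D)
n(G) = (-13 + G)/(2*G) (n(G) = (-13 + G)/((2*G)) = (-13 + G)*(1/(2*G)) = (-13 + G)/(2*G))
a(-3, 5)*(s + n(-7)) = (6 - 5*(-3))*(-1/189 + (½)*(-13 - 7)/(-7)) = (6 + 15)*(-1/189 + (½)*(-⅐)*(-20)) = 21*(-1/189 + 10/7) = 21*(269/189) = 269/9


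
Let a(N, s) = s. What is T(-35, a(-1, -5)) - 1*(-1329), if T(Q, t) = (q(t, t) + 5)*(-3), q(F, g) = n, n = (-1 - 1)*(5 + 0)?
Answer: 1344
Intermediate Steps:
n = -10 (n = -2*5 = -10)
q(F, g) = -10
T(Q, t) = 15 (T(Q, t) = (-10 + 5)*(-3) = -5*(-3) = 15)
T(-35, a(-1, -5)) - 1*(-1329) = 15 - 1*(-1329) = 15 + 1329 = 1344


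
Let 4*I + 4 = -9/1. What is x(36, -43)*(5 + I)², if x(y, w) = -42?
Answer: -1029/8 ≈ -128.63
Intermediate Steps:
I = -13/4 (I = -1 + (-9/1)/4 = -1 + (-9*1)/4 = -1 + (¼)*(-9) = -1 - 9/4 = -13/4 ≈ -3.2500)
x(36, -43)*(5 + I)² = -42*(5 - 13/4)² = -42*(7/4)² = -42*49/16 = -1029/8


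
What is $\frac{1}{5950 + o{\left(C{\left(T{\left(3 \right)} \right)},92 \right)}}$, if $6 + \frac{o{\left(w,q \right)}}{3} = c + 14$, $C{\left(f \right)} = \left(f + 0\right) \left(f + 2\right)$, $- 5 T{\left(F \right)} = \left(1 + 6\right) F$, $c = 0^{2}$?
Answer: $\frac{1}{5974} \approx 0.00016739$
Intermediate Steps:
$c = 0$
$T{\left(F \right)} = - \frac{7 F}{5}$ ($T{\left(F \right)} = - \frac{\left(1 + 6\right) F}{5} = - \frac{7 F}{5}$)
$C{\left(f \right)} = f \left(2 + f\right)$
$o{\left(w,q \right)} = 24$ ($o{\left(w,q \right)} = -18 + 3 \left(0 + 14\right) = -18 + 3 \cdot 14 = -18 + 42 = 24$)
$\frac{1}{5950 + o{\left(C{\left(T{\left(3 \right)} \right)},92 \right)}} = \frac{1}{5950 + 24} = \frac{1}{5974}$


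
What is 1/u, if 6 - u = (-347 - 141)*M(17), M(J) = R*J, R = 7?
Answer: 1/58078 ≈ 1.7218e-5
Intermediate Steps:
M(J) = 7*J
u = 58078 (u = 6 - (-347 - 141)*7*17 = 6 - (-488)*119 = 6 - 1*(-58072) = 6 + 58072 = 58078)
1/u = 1/58078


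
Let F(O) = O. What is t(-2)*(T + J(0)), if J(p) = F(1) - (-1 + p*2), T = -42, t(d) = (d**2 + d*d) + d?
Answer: -240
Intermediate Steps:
t(d) = d + 2*d**2 (t(d) = (d**2 + d**2) + d = 2*d**2 + d = d + 2*d**2)
J(p) = 2 - 2*p (J(p) = 1 - (-1 + p*2) = 1 - (-1 + 2*p) = 1 + (1 - 2*p) = 2 - 2*p)
t(-2)*(T + J(0)) = (-2*(1 + 2*(-2)))*(-42 + (2 - 2*0)) = (-2*(1 - 4))*(-42 + (2 + 0)) = (-2*(-3))*(-42 + 2) = 6*(-40) = -240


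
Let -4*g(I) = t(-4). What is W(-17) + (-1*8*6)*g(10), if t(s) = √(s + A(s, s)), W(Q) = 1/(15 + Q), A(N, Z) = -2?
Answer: -½ + 12*I*√6 ≈ -0.5 + 29.394*I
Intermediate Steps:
t(s) = √(-2 + s) (t(s) = √(s - 2) = √(-2 + s))
g(I) = -I*√6/4 (g(I) = -√(-2 - 4)/4 = -I*√6/4)
W(-17) + (-1*8*6)*g(10) = 1/(15 - 17) + (-1*8*6)*(-I*√6/4) = 1/(-2) + (-8*6)*(-I*√6/4) = -½ - (-12)*I*√6 = -½ + 12*I*√6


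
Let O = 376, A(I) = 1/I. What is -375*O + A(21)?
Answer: -2960999/21 ≈ -1.4100e+5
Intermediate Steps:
-375*O + A(21) = -375*376 + 1/21 = -141000 + 1/21 = -2960999/21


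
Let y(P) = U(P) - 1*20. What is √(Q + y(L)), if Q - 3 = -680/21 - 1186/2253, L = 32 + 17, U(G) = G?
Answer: 3*I*√2786210/5257 ≈ 0.95256*I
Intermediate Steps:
L = 49
Q = -157223/5257 (Q = 3 + (-680/21 - 1186/2253) = 3 - 172994/5257 = -157223/5257 ≈ -29.907)
y(P) = -20 + P (y(P) = P - 1*20 = P - 20 = -20 + P)
√(Q + y(L)) = √(-157223/5257 + (-20 + 49)) = √(-157223/5257 + 29) = √(-4770/5257) = 3*I*√2786210/5257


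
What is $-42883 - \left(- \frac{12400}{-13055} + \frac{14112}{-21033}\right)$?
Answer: $- \frac{261669779593}{6101907} \approx -42883.0$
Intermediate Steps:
$-42883 - \left(- \frac{12400}{-13055} + \frac{14112}{-21033}\right) = -42883 - \left(\left(-12400\right) \left(- \frac{1}{13055}\right) + 14112 \left(- \frac{1}{21033}\right)\right) = -42883 - \left(\frac{2480}{2611} - \frac{1568}{2337}\right) = -42883 - \frac{1701712}{6101907} = - \frac{261669779593}{6101907}$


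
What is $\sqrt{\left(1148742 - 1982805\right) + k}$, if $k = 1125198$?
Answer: $\sqrt{291135} \approx 539.57$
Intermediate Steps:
$\sqrt{\left(1148742 - 1982805\right) + k} = \sqrt{\left(1148742 - 1982805\right) + 1125198} = \sqrt{-834063 + 1125198} = \sqrt{291135}$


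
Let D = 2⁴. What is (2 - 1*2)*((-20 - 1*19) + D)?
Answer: 0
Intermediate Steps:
D = 16
(2 - 1*2)*((-20 - 1*19) + D) = (2 - 1*2)*((-20 - 1*19) + 16) = (2 - 2)*((-20 - 19) + 16) = 0*(-39 + 16) = 0*(-23) = 0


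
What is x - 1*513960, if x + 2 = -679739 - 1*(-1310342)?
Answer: 116641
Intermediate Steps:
x = 630601 (x = -2 + (-679739 - 1*(-1310342)) = -2 + (-679739 + 1310342) = -2 + 630603 = 630601)
x - 1*513960 = 630601 - 1*513960 = 630601 - 513960 = 116641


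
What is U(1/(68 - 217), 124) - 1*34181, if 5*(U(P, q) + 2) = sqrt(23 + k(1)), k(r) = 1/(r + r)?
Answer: -34183 + sqrt(94)/10 ≈ -34182.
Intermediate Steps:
k(r) = 1/(2*r)
U(P, q) = -2 + sqrt(94)/10 (U(P, q) = -2 + sqrt(23 + (1/2)/1)/5 = -2 + sqrt(23 + (1/2)*1)/5 = -2 + sqrt(23 + 1/2)/5 = -2 + sqrt(47/2)/5 = -2 + (sqrt(94)/2)/5 = -2 + sqrt(94)/10)
U(1/(68 - 217), 124) - 1*34181 = (-2 + sqrt(94)/10) - 1*34181 = (-2 + sqrt(94)/10) - 34181 = -34183 + sqrt(94)/10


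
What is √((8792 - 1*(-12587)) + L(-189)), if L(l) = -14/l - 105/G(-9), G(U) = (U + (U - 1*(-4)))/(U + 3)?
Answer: 2*√432015/9 ≈ 146.06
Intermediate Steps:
G(U) = (4 + 2*U)/(3 + U) (G(U) = (U + (U + 4))/(3 + U) = (U + (4 + U))/(3 + U) = (4 + 2*U)/(3 + U))
L(l) = -45 - 14/l (L(l) = -14/l - 105*(3 - 9)/(2*(2 - 9)) = -14/l - 105/(2*(-7)/(-6)) = -14/l - 105/(2*(-⅙)*(-7)) = -14/l - 105/7/3 = -14/l - 105*3/7 = -14/l - 45 = -45 - 14/l)
√((8792 - 1*(-12587)) + L(-189)) = √((8792 - 1*(-12587)) + (-45 - 14/(-189))) = √((8792 + 12587) + (-45 - 14*(-1/189))) = √(21379 + (-45 + 2/27)) = √(21379 - 1213/27) = √(576020/27) = 2*√432015/9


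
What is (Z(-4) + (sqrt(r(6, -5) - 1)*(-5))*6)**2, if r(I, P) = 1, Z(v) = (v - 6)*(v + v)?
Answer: 6400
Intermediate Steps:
Z(v) = 2*v*(-6 + v) (Z(v) = (-6 + v)*(2*v) = 2*v*(-6 + v))
(Z(-4) + (sqrt(r(6, -5) - 1)*(-5))*6)**2 = (2*(-4)*(-6 - 4) + (sqrt(1 - 1)*(-5))*6)**2 = (2*(-4)*(-10) + (sqrt(0)*(-5))*6)**2 = (80 + (0*(-5))*6)**2 = (80 + 0*6)**2 = (80 + 0)**2 = 80**2 = 6400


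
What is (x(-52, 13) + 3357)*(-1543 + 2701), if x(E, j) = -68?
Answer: 3808662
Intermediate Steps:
(x(-52, 13) + 3357)*(-1543 + 2701) = (-68 + 3357)*(-1543 + 2701) = 3289*1158 = 3808662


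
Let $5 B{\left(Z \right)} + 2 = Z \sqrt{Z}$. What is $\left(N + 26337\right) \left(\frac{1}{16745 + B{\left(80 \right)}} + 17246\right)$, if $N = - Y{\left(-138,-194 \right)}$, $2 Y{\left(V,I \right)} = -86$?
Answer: $\frac{3188753986606674620}{7009028729} - \frac{42208000 \sqrt{5}}{7009028729} \approx 4.5495 \cdot 10^{8}$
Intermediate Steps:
$Y{\left(V,I \right)} = -43$ ($Y{\left(V,I \right)} = \frac{1}{2} \left(-86\right) = -43$)
$B{\left(Z \right)} = - \frac{2}{5} + \frac{Z^{\frac{3}{2}}}{5}$ ($B{\left(Z \right)} = - \frac{2}{5} + \frac{Z \sqrt{Z}}{5} = - \frac{2}{5} + \frac{Z^{\frac{3}{2}}}{5}$)
$N = 43$ ($N = \left(-1\right) \left(-43\right) = 43$)
$\left(N + 26337\right) \left(\frac{1}{16745 + B{\left(80 \right)}} + 17246\right) = \left(43 + 26337\right) \left(\frac{1}{16745 - \left(\frac{2}{5} - \frac{80^{\frac{3}{2}}}{5}\right)} + 17246\right) = 26380 \left(\frac{1}{16745 - \left(\frac{2}{5} - \frac{320 \sqrt{5}}{5}\right)} + 17246\right) = 26380 \left(\frac{1}{16745 - \left(\frac{2}{5} - 64 \sqrt{5}\right)} + 17246\right) = 26380 \left(\frac{1}{\frac{83723}{5} + 64 \sqrt{5}} + 17246\right) = 26380 \left(17246 + \frac{1}{\frac{83723}{5} + 64 \sqrt{5}}\right) = 454949480 + \frac{26380}{\frac{83723}{5} + 64 \sqrt{5}}$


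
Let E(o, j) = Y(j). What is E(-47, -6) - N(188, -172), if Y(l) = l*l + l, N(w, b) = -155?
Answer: 185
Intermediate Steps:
Y(l) = l + l**2 (Y(l) = l**2 + l = l + l**2)
E(o, j) = j*(1 + j)
E(-47, -6) - N(188, -172) = -6*(1 - 6) - 1*(-155) = -6*(-5) + 155 = 30 + 155 = 185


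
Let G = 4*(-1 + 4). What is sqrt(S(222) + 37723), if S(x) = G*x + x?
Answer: sqrt(40609) ≈ 201.52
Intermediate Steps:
G = 12 (G = 4*3 = 12)
S(x) = 13*x (S(x) = 12*x + x = 13*x)
sqrt(S(222) + 37723) = sqrt(13*222 + 37723) = sqrt(2886 + 37723) = sqrt(40609)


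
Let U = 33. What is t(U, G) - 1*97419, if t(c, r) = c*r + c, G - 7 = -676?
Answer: -119463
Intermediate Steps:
G = -669 (G = 7 - 676 = -669)
t(c, r) = c + c*r
t(U, G) - 1*97419 = 33*(1 - 669) - 1*97419 = 33*(-668) - 97419 = -22044 - 97419 = -119463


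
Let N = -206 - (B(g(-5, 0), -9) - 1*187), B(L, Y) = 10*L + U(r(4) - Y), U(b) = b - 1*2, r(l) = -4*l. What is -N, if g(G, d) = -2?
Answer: -10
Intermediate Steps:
U(b) = -2 + b (U(b) = b - 2 = -2 + b)
B(L, Y) = -18 - Y + 10*L (B(L, Y) = 10*L + (-2 + (-4*4 - Y)) = 10*L + (-2 + (-16 - Y)) = 10*L + (-18 - Y) = -18 - Y + 10*L)
N = 10 (N = -206 - ((-18 - 1*(-9) + 10*(-2)) - 1*187) = -206 - ((-18 + 9 - 20) - 187) = -206 - (-29 - 187) = -206 - 1*(-216) = -206 + 216 = 10)
-N = -1*10 = -10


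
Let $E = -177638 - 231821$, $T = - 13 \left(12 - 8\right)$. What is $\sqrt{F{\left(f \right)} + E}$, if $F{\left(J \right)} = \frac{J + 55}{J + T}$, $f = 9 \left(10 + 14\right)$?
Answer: $\frac{i \sqrt{2753191205}}{82} \approx 639.89 i$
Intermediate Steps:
$T = -52$ ($T = \left(-13\right) 4 = -52$)
$E = -409459$ ($E = -177638 - 231821 = -409459$)
$f = 216$ ($f = 9 \cdot 24 = 216$)
$F{\left(J \right)} = \frac{55 + J}{-52 + J}$ ($F{\left(J \right)} = \frac{J + 55}{J - 52} = \frac{55 + J}{-52 + J}$)
$\sqrt{F{\left(f \right)} + E} = \sqrt{\frac{55 + 216}{-52 + 216} - 409459} = \sqrt{\frac{1}{164} \cdot 271 - 409459} = \sqrt{\frac{271}{164} - 409459} = \sqrt{- \frac{67151005}{164}} = \frac{i \sqrt{2753191205}}{82}$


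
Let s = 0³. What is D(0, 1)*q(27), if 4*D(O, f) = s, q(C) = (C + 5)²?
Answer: 0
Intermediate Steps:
q(C) = (5 + C)²
s = 0
D(O, f) = 0 (D(O, f) = (¼)*0 = 0)
D(0, 1)*q(27) = 0*(5 + 27)² = 0*32² = 0*1024 = 0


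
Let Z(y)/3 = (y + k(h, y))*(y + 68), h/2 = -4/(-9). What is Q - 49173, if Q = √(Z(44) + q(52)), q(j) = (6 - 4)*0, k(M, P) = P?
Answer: -49173 + 8*√462 ≈ -49001.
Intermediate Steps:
h = 8/9 (h = 2*(-4/(-9)) = 2*(-4*(-⅑)) = 2*(4/9) = 8/9 ≈ 0.88889)
q(j) = 0 (q(j) = 2*0 = 0)
Z(y) = 6*y*(68 + y) (Z(y) = 3*((y + y)*(y + 68)) = 3*((2*y)*(68 + y)) = 3*(2*y*(68 + y)) = 6*y*(68 + y))
Q = 8*√462 (Q = √(6*44*(68 + 44) + 0) = √(6*44*112 + 0) = √(29568 + 0) = √29568 = 8*√462 ≈ 171.95)
Q - 49173 = 8*√462 - 49173 = -49173 + 8*√462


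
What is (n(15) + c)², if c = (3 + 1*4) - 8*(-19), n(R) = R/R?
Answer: 25600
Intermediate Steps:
n(R) = 1
c = 159 (c = (3 + 4) + 152 = 7 + 152 = 159)
(n(15) + c)² = (1 + 159)² = 160² = 25600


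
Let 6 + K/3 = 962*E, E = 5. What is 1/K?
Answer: 1/14412 ≈ 6.9387e-5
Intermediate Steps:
K = 14412 (K = -18 + 3*(962*5) = -18 + 3*4810 = -18 + 14430 = 14412)
1/K = 1/14412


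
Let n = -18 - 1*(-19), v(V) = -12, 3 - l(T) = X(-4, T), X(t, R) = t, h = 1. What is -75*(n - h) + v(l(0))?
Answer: -12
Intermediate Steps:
l(T) = 7 (l(T) = 3 - 1*(-4) = 3 + 4 = 7)
n = 1 (n = -18 + 19 = 1)
-75*(n - h) + v(l(0)) = -75*(1 - 1*1) - 12 = -75*(1 - 1) - 12 = -75*0 - 12 = 0 - 12 = -12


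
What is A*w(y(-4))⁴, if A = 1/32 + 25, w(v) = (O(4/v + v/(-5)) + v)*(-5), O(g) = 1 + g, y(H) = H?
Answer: 1640448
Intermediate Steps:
w(v) = -5 - 20/v - 4*v (w(v) = ((1 + (4/v + v/(-5))) + v)*(-5) = ((1 + (4/v + v*(-⅕))) + v)*(-5) = ((1 + (4/v - v/5)) + v)*(-5) = ((1 + 4/v - v/5) + v)*(-5) = (1 + 4/v + 4*v/5)*(-5) = -5 - 20/v - 4*v)
A = 801/32 (A = 1/32 + 25 = 801/32 ≈ 25.031)
A*w(y(-4))⁴ = 801*(-5 - 20/(-4) - 4*(-4))⁴/32 = 801*(-5 - 20*(-¼) + 16)⁴/32 = 801*(-5 + 5 + 16)⁴/32 = (801/32)*16⁴ = (801/32)*65536 = 1640448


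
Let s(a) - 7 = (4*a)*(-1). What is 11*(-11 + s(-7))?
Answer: 264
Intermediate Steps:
s(a) = 7 - 4*a (s(a) = 7 + (4*a)*(-1) = 7 - 4*a)
11*(-11 + s(-7)) = 11*(-11 + (7 - 4*(-7))) = 11*(-11 + (7 + 28)) = 11*(-11 + 35) = 11*24 = 264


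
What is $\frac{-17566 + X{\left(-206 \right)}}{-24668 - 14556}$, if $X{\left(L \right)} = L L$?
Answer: $- \frac{12435}{19612} \approx -0.63405$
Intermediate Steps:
$X{\left(L \right)} = L^{2}$
$\frac{-17566 + X{\left(-206 \right)}}{-24668 - 14556} = \frac{-17566 + \left(-206\right)^{2}}{-24668 - 14556} = \frac{-17566 + 42436}{-39224} = 24870 \left(- \frac{1}{39224}\right) = - \frac{12435}{19612}$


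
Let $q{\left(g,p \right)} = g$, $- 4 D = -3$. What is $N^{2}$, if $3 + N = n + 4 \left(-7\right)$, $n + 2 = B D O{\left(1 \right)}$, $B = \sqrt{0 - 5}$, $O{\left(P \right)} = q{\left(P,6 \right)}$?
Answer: $\frac{17379}{16} - \frac{99 i \sqrt{5}}{2} \approx 1086.2 - 110.69 i$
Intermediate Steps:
$D = \frac{3}{4}$ ($D = \left(- \frac{1}{4}\right) \left(-3\right) = \frac{3}{4} \approx 0.75$)
$O{\left(P \right)} = P$
$B = i \sqrt{5}$ ($B = \sqrt{-5} = i \sqrt{5} \approx 2.2361 i$)
$n = -2 + \frac{3 i \sqrt{5}}{4}$ ($n = -2 + i \sqrt{5} \cdot \frac{3}{4} \cdot 1 = -2 + \frac{3 i \sqrt{5}}{4} \cdot 1 = -2 + \frac{3 i \sqrt{5}}{4} \approx -2.0 + 1.6771 i$)
$N = -33 + \frac{3 i \sqrt{5}}{4}$ ($N = -3 + \left(\left(-2 + \frac{3 i \sqrt{5}}{4}\right) + 4 \left(-7\right)\right) = -3 - \left(30 - \frac{3 i \sqrt{5}}{4}\right) = -33 + \frac{3 i \sqrt{5}}{4} \approx -33.0 + 1.6771 i$)
$N^{2} = \left(-33 + \frac{3 i \sqrt{5}}{4}\right)^{2}$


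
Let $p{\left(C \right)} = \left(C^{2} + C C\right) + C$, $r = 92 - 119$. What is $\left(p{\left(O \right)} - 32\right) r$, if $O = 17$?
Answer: $-15201$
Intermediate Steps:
$r = -27$
$p{\left(C \right)} = C + 2 C^{2}$ ($p{\left(C \right)} = \left(C^{2} + C^{2}\right) + C = 2 C^{2} + C = C + 2 C^{2}$)
$\left(p{\left(O \right)} - 32\right) r = \left(17 \left(1 + 2 \cdot 17\right) - 32\right) \left(-27\right) = \left(17 \left(1 + 34\right) - 32\right) \left(-27\right) = \left(17 \cdot 35 - 32\right) \left(-27\right) = \left(595 - 32\right) \left(-27\right) = 563 \left(-27\right) = -15201$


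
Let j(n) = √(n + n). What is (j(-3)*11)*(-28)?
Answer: -308*I*√6 ≈ -754.44*I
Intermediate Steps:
j(n) = √2*√n (j(n) = √(2*n) = √2*√n)
(j(-3)*11)*(-28) = ((√2*√(-3))*11)*(-28) = ((√2*(I*√3))*11)*(-28) = ((I*√6)*11)*(-28) = (11*I*√6)*(-28) = -308*I*√6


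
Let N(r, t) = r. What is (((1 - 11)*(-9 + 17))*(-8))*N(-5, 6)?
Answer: -3200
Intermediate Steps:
(((1 - 11)*(-9 + 17))*(-8))*N(-5, 6) = (((1 - 11)*(-9 + 17))*(-8))*(-5) = (-10*8*(-8))*(-5) = -80*(-8)*(-5) = 640*(-5) = -3200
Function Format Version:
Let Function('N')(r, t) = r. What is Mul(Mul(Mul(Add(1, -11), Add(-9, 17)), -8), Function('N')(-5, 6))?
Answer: -3200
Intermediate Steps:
Mul(Mul(Mul(Add(1, -11), Add(-9, 17)), -8), Function('N')(-5, 6)) = Mul(Mul(Mul(Add(1, -11), Add(-9, 17)), -8), -5) = Mul(Mul(Mul(-10, 8), -8), -5) = Mul(Mul(-80, -8), -5) = Mul(640, -5) = -3200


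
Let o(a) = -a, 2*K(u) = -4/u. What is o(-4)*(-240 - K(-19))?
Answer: -18248/19 ≈ -960.42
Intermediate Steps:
K(u) = -2/u (K(u) = (-4/u)/2 = -2/u)
o(-4)*(-240 - K(-19)) = (-1*(-4))*(-240 - (-2)/(-19)) = 4*(-240 - (-2)*(-1)/19) = 4*(-240 - 1*2/19) = 4*(-240 - 2/19) = 4*(-4562/19) = -18248/19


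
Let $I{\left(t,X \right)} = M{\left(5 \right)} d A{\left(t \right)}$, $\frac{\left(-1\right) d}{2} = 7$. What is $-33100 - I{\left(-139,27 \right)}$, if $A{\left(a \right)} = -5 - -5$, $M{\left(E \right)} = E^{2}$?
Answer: $-33100$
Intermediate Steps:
$d = -14$ ($d = \left(-2\right) 7 = -14$)
$A{\left(a \right)} = 0$ ($A{\left(a \right)} = -5 + 5 = 0$)
$I{\left(t,X \right)} = 0$ ($I{\left(t,X \right)} = 5^{2} \left(-14\right) 0 = 25 \left(-14\right) 0 = \left(-350\right) 0 = 0$)
$-33100 - I{\left(-139,27 \right)} = -33100 - 0 = -33100 + 0 = -33100$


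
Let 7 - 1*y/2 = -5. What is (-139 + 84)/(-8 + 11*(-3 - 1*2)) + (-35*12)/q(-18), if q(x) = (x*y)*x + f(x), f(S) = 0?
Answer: 3715/4536 ≈ 0.81900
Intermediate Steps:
y = 24 (y = 14 - 2*(-5) = 14 + 10 = 24)
q(x) = 24*x² (q(x) = (x*24)*x + 0 = (24*x)*x + 0 = 24*x² + 0 = 24*x²)
(-139 + 84)/(-8 + 11*(-3 - 1*2)) + (-35*12)/q(-18) = (-139 + 84)/(-8 + 11*(-3 - 1*2)) + (-35*12)/((24*(-18)²)) = -55/(-8 + 11*(-3 - 2)) - 420/(24*324) = -55/(-8 + 11*(-5)) - 420/7776 = -55/(-8 - 55) - 420*1/7776 = -55/(-63) - 35/648 = -55*(-1/63) - 35/648 = 55/63 - 35/648 = 3715/4536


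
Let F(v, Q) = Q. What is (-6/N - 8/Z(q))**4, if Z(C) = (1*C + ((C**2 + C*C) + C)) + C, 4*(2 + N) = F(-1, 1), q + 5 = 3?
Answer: 256/2401 ≈ 0.10662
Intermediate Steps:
q = -2 (q = -5 + 3 = -2)
N = -7/4 (N = -2 + (1/4)*1 = -2 + 1/4 = -7/4 ≈ -1.7500)
Z(C) = 2*C**2 + 3*C (Z(C) = (C + ((C**2 + C**2) + C)) + C = (C + (2*C**2 + C)) + C = (C + (C + 2*C**2)) + C = (2*C + 2*C**2) + C = 2*C**2 + 3*C)
(-6/N - 8/Z(q))**4 = (-6/(-7/4) - 8*(-1/(2*(3 + 2*(-2)))))**4 = (-6*(-4/7) - 8*(-1/(2*(3 - 4))))**4 = (24/7 - 8/((-2*(-1))))**4 = (24/7 - 8/2)**4 = (24/7 - 8*1/2)**4 = (24/7 - 4)**4 = (-4/7)**4 = 256/2401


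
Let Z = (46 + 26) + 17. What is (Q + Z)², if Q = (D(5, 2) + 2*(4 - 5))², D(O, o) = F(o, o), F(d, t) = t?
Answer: 7921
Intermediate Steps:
D(O, o) = o
Q = 0 (Q = (2 + 2*(4 - 5))² = (2 + 2*(-1))² = (2 - 2)² = 0² = 0)
Z = 89 (Z = 72 + 17 = 89)
(Q + Z)² = (0 + 89)² = 89² = 7921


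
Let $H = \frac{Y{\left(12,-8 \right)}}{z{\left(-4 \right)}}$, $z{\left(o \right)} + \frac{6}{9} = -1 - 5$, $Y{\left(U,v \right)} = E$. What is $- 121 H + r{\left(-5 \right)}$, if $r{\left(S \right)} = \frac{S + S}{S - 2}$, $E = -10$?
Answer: $- \frac{2521}{14} \approx -180.07$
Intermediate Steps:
$Y{\left(U,v \right)} = -10$
$z{\left(o \right)} = - \frac{20}{3}$ ($z{\left(o \right)} = - \frac{2}{3} - 6 = - \frac{20}{3}$)
$H = \frac{3}{2}$ ($H = - \frac{10}{- \frac{20}{3}} = \left(-10\right) \left(- \frac{3}{20}\right) = \frac{3}{2} \approx 1.5$)
$r{\left(S \right)} = \frac{2 S}{-2 + S}$
$- 121 H + r{\left(-5 \right)} = \left(-121\right) \frac{3}{2} + 2 \left(-5\right) \frac{1}{-2 - 5} = - \frac{363}{2} + 2 \left(-5\right) \frac{1}{-7} = - \frac{363}{2} + 2 \left(-5\right) \left(- \frac{1}{7}\right) = - \frac{363}{2} + \frac{10}{7} = - \frac{2521}{14}$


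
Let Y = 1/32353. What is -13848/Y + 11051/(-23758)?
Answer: -10644162375803/23758 ≈ -4.4802e+8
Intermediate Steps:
Y = 1/32353 ≈ 3.0909e-5
-13848/Y + 11051/(-23758) = -13848/1/32353 + 11051/(-23758) = -13848*32353 + 11051*(-1/23758) = -448024344 - 11051/23758 = -10644162375803/23758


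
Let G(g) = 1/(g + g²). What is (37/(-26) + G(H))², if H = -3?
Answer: 2401/1521 ≈ 1.5786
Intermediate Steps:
(37/(-26) + G(H))² = (37/(-26) + 1/((-3)*(1 - 3)))² = (37*(-1/26) - ⅓/(-2))² = (-37/26 - ⅓*(-½))² = (-37/26 + ⅙)² = (-49/39)² = 2401/1521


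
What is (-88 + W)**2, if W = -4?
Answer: 8464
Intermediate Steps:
(-88 + W)**2 = (-88 - 4)**2 = (-92)**2 = 8464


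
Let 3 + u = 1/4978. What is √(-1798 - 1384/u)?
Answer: I*√298062411206/14933 ≈ 36.56*I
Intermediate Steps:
u = -14933/4978 (u = -3 + 1/4978 = -14933/4978 ≈ -2.9998)
√(-1798 - 1384/u) = √(-1798 - 1384/(-14933/4978)) = √(-1798 - 1384*(-4978/14933)) = √(-1798 + 6889552/14933) = √(-19959982/14933) = I*√298062411206/14933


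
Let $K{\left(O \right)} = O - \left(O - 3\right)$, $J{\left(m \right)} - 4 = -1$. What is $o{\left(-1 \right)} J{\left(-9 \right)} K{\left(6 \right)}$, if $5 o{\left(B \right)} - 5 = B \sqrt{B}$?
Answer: $9 - \frac{9 i}{5} \approx 9.0 - 1.8 i$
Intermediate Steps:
$J{\left(m \right)} = 3$ ($J{\left(m \right)} = 4 - 1 = 3$)
$K{\left(O \right)} = 3$ ($K{\left(O \right)} = O - \left(-3 + O\right) = 3$)
$o{\left(B \right)} = 1 + \frac{B^{\frac{3}{2}}}{5}$ ($o{\left(B \right)} = 1 + \frac{B \sqrt{B}}{5} = 1 + \frac{B^{\frac{3}{2}}}{5}$)
$o{\left(-1 \right)} J{\left(-9 \right)} K{\left(6 \right)} = \left(1 + \frac{\left(-1\right)^{\frac{3}{2}}}{5}\right) 3 \cdot 3 = \left(1 + \frac{\left(-1\right) i}{5}\right) 3 \cdot 3 = \left(1 - \frac{i}{5}\right) 3 \cdot 3 = \left(3 - \frac{3 i}{5}\right) 3 = 9 - \frac{9 i}{5}$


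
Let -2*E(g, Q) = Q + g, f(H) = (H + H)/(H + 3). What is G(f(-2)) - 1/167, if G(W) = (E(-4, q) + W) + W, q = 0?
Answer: -1003/167 ≈ -6.0060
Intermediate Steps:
f(H) = 2*H/(3 + H) (f(H) = (2*H)/(3 + H) = 2*H/(3 + H))
E(g, Q) = -Q/2 - g/2 (E(g, Q) = -(Q + g)/2 = -Q/2 - g/2)
G(W) = 2 + 2*W (G(W) = ((-½*0 - ½*(-4)) + W) + W = ((0 + 2) + W) + W = (2 + W) + W = 2 + 2*W)
G(f(-2)) - 1/167 = (2 + 2*(2*(-2)/(3 - 2))) - 1/167 = (2 + 2*(2*(-2)/1)) - 1*1/167 = (2 + 2*(2*(-2)*1)) - 1/167 = (2 + 2*(-4)) - 1/167 = (2 - 8) - 1/167 = -6 - 1/167 = -1003/167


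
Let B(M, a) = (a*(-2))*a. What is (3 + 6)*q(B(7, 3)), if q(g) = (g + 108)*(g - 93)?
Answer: -89910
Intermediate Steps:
B(M, a) = -2*a² (B(M, a) = (-2*a)*a = -2*a²)
q(g) = (-93 + g)*(108 + g) (q(g) = (108 + g)*(-93 + g) = (-93 + g)*(108 + g))
(3 + 6)*q(B(7, 3)) = (3 + 6)*(-10044 + (-2*3²)² + 15*(-2*3²)) = 9*(-10044 + (-2*9)² + 15*(-2*9)) = 9*(-10044 + (-18)² + 15*(-18)) = 9*(-10044 + 324 - 270) = 9*(-9990) = -89910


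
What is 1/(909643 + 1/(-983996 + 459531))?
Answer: 524465/477075915994 ≈ 1.0993e-6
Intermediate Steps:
1/(909643 + 1/(-983996 + 459531)) = 1/(909643 + 1/(-524465)) = 1/(909643 - 1/524465) = 1/(477075915994/524465) = 524465/477075915994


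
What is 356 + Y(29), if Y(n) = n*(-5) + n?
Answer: 240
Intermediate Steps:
Y(n) = -4*n (Y(n) = -5*n + n = -4*n)
356 + Y(29) = 356 - 4*29 = 356 - 116 = 240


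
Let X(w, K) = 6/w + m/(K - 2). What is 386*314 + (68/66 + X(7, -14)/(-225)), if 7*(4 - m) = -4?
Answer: 2099877106/17325 ≈ 1.2121e+5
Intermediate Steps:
m = 32/7 (m = 4 - 1/7*(-4) = 4 + 4/7 = 32/7 ≈ 4.5714)
X(w, K) = 6/w + 32/(7*(-2 + K)) (X(w, K) = 6/w + 32/(7*(K - 2)) = 6/w + 32/(7*(-2 + K)))
386*314 + (68/66 + X(7, -14)/(-225)) = 386*314 + (68/66 + ((2/7)*(-42 + 16*7 + 21*(-14))/(7*(-2 - 14)))/(-225)) = 121204 + (68*(1/66) + ((2/7)*(1/7)*(-42 + 112 - 294)/(-16))*(-1/225)) = 121204 + (34/33 + ((2/7)*(1/7)*(-1/16)*(-224))*(-1/225)) = 121204 + (34/33 + (4/7)*(-1/225)) = 121204 + (34/33 - 4/1575) = 121204 + 17806/17325 = 2099877106/17325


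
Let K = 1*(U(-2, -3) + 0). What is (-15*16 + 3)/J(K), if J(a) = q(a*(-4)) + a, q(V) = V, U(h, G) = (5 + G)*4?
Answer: 79/8 ≈ 9.8750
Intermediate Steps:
U(h, G) = 20 + 4*G
K = 8 (K = 1*((20 + 4*(-3)) + 0) = 1*((20 - 12) + 0) = 1*(8 + 0) = 1*8 = 8)
J(a) = -3*a (J(a) = a*(-4) + a = -4*a + a = -3*a)
(-15*16 + 3)/J(K) = (-15*16 + 3)/((-3*8)) = (-240 + 3)/(-24) = -237*(-1/24) = 79/8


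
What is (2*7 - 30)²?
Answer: 256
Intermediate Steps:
(2*7 - 30)² = (14 - 30)² = (-16)² = 256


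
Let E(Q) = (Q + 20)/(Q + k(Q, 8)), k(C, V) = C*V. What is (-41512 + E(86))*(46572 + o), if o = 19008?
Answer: -351182889260/129 ≈ -2.7223e+9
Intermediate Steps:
E(Q) = (20 + Q)/(9*Q) (E(Q) = (Q + 20)/(Q + Q*8) = (20 + Q)/(Q + 8*Q) = (20 + Q)/((9*Q)) = (20 + Q)*(1/(9*Q)) = (20 + Q)/(9*Q))
(-41512 + E(86))*(46572 + o) = (-41512 + (1/9)*(20 + 86)/86)*(46572 + 19008) = (-41512 + (1/9)*(1/86)*106)*65580 = (-41512 + 53/387)*65580 = -16065091/387*65580 = -351182889260/129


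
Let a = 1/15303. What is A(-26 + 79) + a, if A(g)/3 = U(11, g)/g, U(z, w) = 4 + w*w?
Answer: 129142070/811059 ≈ 159.23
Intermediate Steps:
U(z, w) = 4 + w²
A(g) = 3*(4 + g²)/g (A(g) = 3*((4 + g²)/g) = 3*(4 + g²)/g)
a = 1/15303 ≈ 6.5347e-5
A(-26 + 79) + a = (3*(-26 + 79) + 12/(-26 + 79)) + 1/15303 = (3*53 + 12/53) + 1/15303 = (159 + 12*(1/53)) + 1/15303 = (159 + 12/53) + 1/15303 = 8439/53 + 1/15303 = 129142070/811059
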